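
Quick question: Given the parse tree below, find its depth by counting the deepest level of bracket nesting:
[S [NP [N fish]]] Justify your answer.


Count bracket nesting levels:
'[' at pos 0: depth = 1
'[' at pos 3: depth = 2
'[' at pos 7: depth = 3
Maximum depth reached: 3

3


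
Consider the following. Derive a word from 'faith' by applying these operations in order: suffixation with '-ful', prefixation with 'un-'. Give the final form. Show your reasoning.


Step 1: Add suffix '-ful' to 'faith' = 'faithful'
Step 2: Add prefix 'un-' to 'faithful' = 'unfaithful'

unfaithful


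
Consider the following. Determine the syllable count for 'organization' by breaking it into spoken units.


Break 'organization' into syllables: or-gan-i-za-tion -> or | gan | i | za | tion = 5 syllables

5 syllables


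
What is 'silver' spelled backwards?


Reverse 'silver' character by character: 'revlis'.

revlis


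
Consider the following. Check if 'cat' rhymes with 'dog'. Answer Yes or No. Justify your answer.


Rime (stressed vowel + following sounds) of 'cat': -at = /æt/
Rime of 'dog': -og = /ɒg/
/æt/ and /ɒg/ are different ending sounds, so the words do not rhyme.

No


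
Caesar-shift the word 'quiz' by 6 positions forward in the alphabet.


Shift each letter by 6: q -> w, u -> a, i -> o, z -> f. Result: 'waof'.

waof


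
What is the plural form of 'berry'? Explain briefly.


Apply rule: Change -y to -ies (consonant + y). 'berry' becomes 'berries'.

berries


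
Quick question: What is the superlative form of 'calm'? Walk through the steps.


Apply superlative formation (add -est): 'calm' -> 'calmest'.

calmest


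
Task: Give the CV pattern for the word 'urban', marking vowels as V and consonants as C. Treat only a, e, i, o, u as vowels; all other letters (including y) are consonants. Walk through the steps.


Letter mapping: u = V, r = C, b = C, a = V, n = C.

VCCVC


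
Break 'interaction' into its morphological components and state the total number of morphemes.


Step 1: Identify prefix: 'inter' (meaning: between)
Step 2: Identify root: 'act'
Step 3: Identify suffix(es): 'ion'
Decomposition: inter- (prefix: between) + act (root) + -ion (suffix: act of)
Total morphemes: 3

3 morphemes (inter- (prefix: between) + act (root) + -ion (suffix: act of))


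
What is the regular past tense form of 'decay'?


Apply rule: Add -ed. 'decay' becomes 'decayed'.

decayed


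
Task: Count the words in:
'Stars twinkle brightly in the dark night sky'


Split into words: Stars | twinkle | brightly | in | the | dark | night | sky = 8 words.

8


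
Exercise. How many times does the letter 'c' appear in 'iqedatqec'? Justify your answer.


Letter 'c' in 'iqedatqec': found at position(s) 9 = 1 occurrence(s).

1


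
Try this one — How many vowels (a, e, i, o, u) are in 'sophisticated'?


Vowels in 'sophisticated': o, i, i, a, e = 5 vowels.

5


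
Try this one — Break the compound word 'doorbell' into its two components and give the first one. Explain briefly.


Split 'doorbell' into 'door' + 'bell'. The first part is 'door'.

door


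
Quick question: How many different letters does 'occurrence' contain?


Unique letters in 'occurrence': {c, e, n, o, r, u} = 6 distinct letters.

6


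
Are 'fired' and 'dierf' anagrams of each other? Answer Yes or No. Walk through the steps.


Sorted letters of 'fired': 'defir'
Sorted letters of 'dierf': 'defir'
They match.

Yes


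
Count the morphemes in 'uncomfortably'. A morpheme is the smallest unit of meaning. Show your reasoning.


Decomposition: un- (prefix) + comfort (root) + -able (suffix) + -ly (suffix) = 4 morpheme(s)

4 morphemes


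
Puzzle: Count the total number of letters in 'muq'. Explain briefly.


Spell out 'muq' and number each letter: m(1), u(2), q(3). Total: 3 letters.

3


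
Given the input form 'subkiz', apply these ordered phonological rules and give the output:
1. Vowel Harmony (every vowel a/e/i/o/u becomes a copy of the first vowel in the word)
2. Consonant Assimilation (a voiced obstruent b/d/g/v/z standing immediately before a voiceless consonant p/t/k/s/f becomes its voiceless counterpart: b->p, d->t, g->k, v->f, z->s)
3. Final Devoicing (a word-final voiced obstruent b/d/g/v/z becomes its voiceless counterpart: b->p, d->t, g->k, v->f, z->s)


Starting form: 'subkiz'
Rule 1: Vowel Harmony: all vowels become 'u' (matching first vowel). 'subkiz' -> 'subkuz'
Rule 2: Consonant Assimilation: voiced obstruent before voiceless consonant becomes voiceless ('bk' -> 'pk'). 'subkuz' -> 'supkuz'
Rule 3: Final Devoicing: word-final voiced obstruent 'z' becomes voiceless 's'. 'supkuz' -> 'supkus'
Final form: 'supkus'

supkus


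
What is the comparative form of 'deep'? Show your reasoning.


Apply comparative formation (add -er): 'deep' -> 'deeper'.

deeper


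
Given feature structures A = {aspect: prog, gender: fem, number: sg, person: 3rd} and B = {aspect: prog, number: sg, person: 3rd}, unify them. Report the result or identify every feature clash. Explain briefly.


Compare features:
aspect: A=prog vs B=prog -> unified: prog
gender: A=fem vs B=_ -> unified: fem
number: A=sg vs B=sg -> unified: sg
person: A=3rd vs B=3rd -> unified: 3rd
No clashes found.

Unified: {aspect: prog, gender: fem, number: sg, person: 3rd}


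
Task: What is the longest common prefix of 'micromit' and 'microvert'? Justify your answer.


Compare from the start: 5 characters match: 'micro'. Mismatch at position 6: 'm' vs 'v'.

micro


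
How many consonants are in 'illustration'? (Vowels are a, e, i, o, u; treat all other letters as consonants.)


Consonants in 'illustration': l, l, s, t, r, t, n = 7 consonants.

7


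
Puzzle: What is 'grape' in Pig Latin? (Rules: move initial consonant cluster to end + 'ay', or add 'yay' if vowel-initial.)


'grape': move consonant cluster 'gr' to end and add 'ay': 'apegray'.

apegray


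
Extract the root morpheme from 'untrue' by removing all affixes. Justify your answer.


Remove prefix 'un' from 'untrue' to get root 'true'.

true


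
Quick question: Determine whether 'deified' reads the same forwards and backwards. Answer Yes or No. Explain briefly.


Forward: 'deified'
Reversed: 'deified'
They are identical.

Yes


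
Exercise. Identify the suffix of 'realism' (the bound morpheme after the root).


The word 'realism' = 'real' (root) + '-ism' (suffix). The suffix is '-ism'.

ism


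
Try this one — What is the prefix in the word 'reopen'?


The word 'reopen' = 're' (prefix) + 'open' (root). The prefix is 're'.

re


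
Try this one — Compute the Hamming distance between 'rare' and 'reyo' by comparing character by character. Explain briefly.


Alignment:
Position 1: 'r' vs 'r' = match
Position 2: 'a' vs 'e' = DIFFER
Position 3: 'r' vs 'y' = DIFFER
Position 4: 'e' vs 'o' = DIFFER
Total differences: 3

3


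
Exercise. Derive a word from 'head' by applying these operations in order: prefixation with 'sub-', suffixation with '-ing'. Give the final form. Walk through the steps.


Step 1: Add prefix 'sub-' to 'head' = 'subhead'
Step 2: Add suffix '-ing' to 'subhead' = 'subheading'

subheading


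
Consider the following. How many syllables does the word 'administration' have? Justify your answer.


Break 'administration' into syllables: ad-min-is-tra-tion -> ad | min | is | tra | tion = 5 syllables

5 syllables


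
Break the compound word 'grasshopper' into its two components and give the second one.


Split 'grasshopper' into 'grass' + 'hopper'. The second part is 'hopper'.

hopper


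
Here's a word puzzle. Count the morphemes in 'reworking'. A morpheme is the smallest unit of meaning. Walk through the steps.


Decomposition: re- (prefix) + work (root) + -ing (suffix) = 3 morpheme(s)

3 morphemes


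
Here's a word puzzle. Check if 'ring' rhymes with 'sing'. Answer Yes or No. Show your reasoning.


Rime (stressed vowel + following sounds) of 'ring': -ing = /ɪŋ/
Rime of 'sing': -ing = /ɪŋ/
/ɪŋ/ and /ɪŋ/ are the same ending sound, so the words rhyme.

Yes


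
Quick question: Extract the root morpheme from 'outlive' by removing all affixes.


Remove prefix 'out' from 'outlive' to get root 'live'.

live


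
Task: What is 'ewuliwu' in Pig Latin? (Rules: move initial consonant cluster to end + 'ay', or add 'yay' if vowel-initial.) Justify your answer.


'ewuliwu' starts with a vowel, so add 'yay': 'ewuliwuyay'.

ewuliwuyay


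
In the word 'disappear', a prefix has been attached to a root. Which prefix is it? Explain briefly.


The word 'disappear' = 'dis' (prefix) + 'appear' (root). The prefix is 'dis'.

dis


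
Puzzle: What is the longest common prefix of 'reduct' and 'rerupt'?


Compare from the start: 2 characters match: 're'. Mismatch at position 3: 'd' vs 'r'.

re


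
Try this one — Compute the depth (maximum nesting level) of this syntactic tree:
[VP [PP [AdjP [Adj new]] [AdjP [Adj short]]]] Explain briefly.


Count bracket nesting levels:
'[' at pos 0: depth = 1
'[' at pos 4: depth = 2
'[' at pos 8: depth = 3
'[' at pos 14: depth = 4
'[' at pos 25: depth = 3
'[' at pos 31: depth = 4
Maximum depth reached: 4

4


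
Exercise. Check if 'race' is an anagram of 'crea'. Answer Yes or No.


Sorted letters of 'race': 'acer'
Sorted letters of 'crea': 'acer'
They match.

Yes


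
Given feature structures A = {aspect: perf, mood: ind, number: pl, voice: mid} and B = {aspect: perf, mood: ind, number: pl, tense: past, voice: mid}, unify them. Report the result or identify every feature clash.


Compare features:
aspect: A=perf vs B=perf -> unified: perf
mood: A=ind vs B=ind -> unified: ind
number: A=pl vs B=pl -> unified: pl
tense: A=_ vs B=past -> unified: past
voice: A=mid vs B=mid -> unified: mid
No clashes found.

Unified: {aspect: perf, mood: ind, number: pl, tense: past, voice: mid}


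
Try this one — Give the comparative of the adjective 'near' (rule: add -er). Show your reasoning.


Apply comparative formation (add -er): 'near' -> 'nearer'.

nearer


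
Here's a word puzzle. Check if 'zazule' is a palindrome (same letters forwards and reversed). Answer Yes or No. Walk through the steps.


Forward: 'zazule'
Reversed: 'eluzaz'
They differ.

No


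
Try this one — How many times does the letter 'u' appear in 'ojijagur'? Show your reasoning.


Letter 'u' in 'ojijagur': found at position(s) 7 = 1 occurrence(s).

1


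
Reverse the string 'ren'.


Reverse 'ren' character by character: 'ner'.

ner


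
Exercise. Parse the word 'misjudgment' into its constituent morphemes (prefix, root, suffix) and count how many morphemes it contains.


Step 1: Identify prefix: 'mis' (meaning: wrongly)
Step 2: Identify root: 'judge'
Step 3: Identify suffix(es): 'ment'
Decomposition: mis- (prefix: wrongly) + judge (root) + -ment (suffix: action/result)
Total morphemes: 3

3 morphemes (mis- (prefix: wrongly) + judge (root) + -ment (suffix: action/result))


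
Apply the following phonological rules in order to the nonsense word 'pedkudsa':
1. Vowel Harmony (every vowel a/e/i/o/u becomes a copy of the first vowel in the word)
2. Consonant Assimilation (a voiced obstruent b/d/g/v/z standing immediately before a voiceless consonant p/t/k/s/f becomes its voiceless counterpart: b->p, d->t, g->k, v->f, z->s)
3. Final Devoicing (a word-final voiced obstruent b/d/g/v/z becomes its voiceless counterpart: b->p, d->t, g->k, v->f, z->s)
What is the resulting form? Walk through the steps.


Starting form: 'pedkudsa'
Rule 1: Vowel Harmony: all vowels become 'e' (matching first vowel). 'pedkudsa' -> 'pedkedse'
Rule 2: Consonant Assimilation: voiced obstruent before voiceless consonant becomes voiceless ('dk' -> 'tk', 'ds' -> 'ts'). 'pedkedse' -> 'petketse'
Rule 3: Final Devoicing: the word ends in the vowel 'e', not a consonant. No change.
Final form: 'petketse'

petketse


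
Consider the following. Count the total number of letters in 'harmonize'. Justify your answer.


Spell out 'harmonize' and number each letter: h(1), a(2), r(3), m(4), o(5), n(6), i(7), z(8), e(9). Total: 9 letters.

9


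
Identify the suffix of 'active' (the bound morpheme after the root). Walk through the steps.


The word 'active' = 'act' (root) + '-ive' (suffix). The suffix is '-ive'.

ive


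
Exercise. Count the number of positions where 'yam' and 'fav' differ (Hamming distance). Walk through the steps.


Alignment:
Position 1: 'y' vs 'f' = DIFFER
Position 2: 'a' vs 'a' = match
Position 3: 'm' vs 'v' = DIFFER
Total differences: 2

2


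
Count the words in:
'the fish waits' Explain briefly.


Split into words: the | fish | waits = 3 words.

3


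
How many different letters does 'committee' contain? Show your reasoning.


Unique letters in 'committee': {c, e, i, m, o, t} = 6 distinct letters.

6


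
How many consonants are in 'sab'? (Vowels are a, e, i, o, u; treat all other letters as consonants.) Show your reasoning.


Consonants in 'sab': s, b = 2 consonants.

2


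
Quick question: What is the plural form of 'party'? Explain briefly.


Apply rule: Change -y to -ies (consonant + y). 'party' becomes 'parties'.

parties


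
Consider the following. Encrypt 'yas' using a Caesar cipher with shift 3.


Shift each letter by 3: y -> b, a -> d, s -> v. Result: 'bdv'.

bdv


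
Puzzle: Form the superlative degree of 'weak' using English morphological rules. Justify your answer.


Apply superlative formation (add -est): 'weak' -> 'weakest'.

weakest


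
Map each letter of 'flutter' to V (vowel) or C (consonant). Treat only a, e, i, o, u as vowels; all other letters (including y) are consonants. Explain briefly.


Letter mapping: f = C, l = C, u = V, t = C, t = C, e = V, r = C.

CCVCCVC


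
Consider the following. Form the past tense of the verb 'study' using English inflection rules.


Apply rule: Change -y to -ied. 'study' becomes 'studied'.

studied


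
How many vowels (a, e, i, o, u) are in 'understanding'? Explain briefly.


Vowels in 'understanding': u, e, a, i = 4 vowels.

4


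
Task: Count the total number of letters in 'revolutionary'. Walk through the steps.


Spell out 'revolutionary' and number each letter: r(1), e(2), v(3), o(4), l(5), u(6), t(7), i(8), o(9), n(10), a(11), r(12), y(13). Total: 13 letters.

13


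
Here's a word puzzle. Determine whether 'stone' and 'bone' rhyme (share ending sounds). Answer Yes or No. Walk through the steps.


Rime (stressed vowel + following sounds) of 'stone': -one = /oʊn/
Rime of 'bone': -one = /oʊn/
/oʊn/ and /oʊn/ are the same ending sound, so the words rhyme.

Yes


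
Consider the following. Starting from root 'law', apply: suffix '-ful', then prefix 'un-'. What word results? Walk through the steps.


Step 1: Add suffix '-ful' to 'law' = 'lawful'
Step 2: Add prefix 'un-' to 'lawful' = 'unlawful'

unlawful


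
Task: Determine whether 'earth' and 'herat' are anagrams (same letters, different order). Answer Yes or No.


Sorted letters of 'earth': 'aehrt'
Sorted letters of 'herat': 'aehrt'
They match.

Yes


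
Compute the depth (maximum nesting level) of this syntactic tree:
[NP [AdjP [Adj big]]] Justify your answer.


Count bracket nesting levels:
'[' at pos 0: depth = 1
'[' at pos 4: depth = 2
'[' at pos 10: depth = 3
Maximum depth reached: 3

3


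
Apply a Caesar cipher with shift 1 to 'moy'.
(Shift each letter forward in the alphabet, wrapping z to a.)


Shift each letter by 1: m -> n, o -> p, y -> z. Result: 'npz'.

npz


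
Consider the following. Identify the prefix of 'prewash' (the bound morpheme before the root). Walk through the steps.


The word 'prewash' = 'pre' (prefix) + 'wash' (root). The prefix is 'pre'.

pre


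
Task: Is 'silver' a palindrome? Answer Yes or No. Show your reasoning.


Forward: 'silver'
Reversed: 'revlis'
They differ.

No


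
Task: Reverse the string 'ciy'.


Reverse 'ciy' character by character: 'yic'.

yic


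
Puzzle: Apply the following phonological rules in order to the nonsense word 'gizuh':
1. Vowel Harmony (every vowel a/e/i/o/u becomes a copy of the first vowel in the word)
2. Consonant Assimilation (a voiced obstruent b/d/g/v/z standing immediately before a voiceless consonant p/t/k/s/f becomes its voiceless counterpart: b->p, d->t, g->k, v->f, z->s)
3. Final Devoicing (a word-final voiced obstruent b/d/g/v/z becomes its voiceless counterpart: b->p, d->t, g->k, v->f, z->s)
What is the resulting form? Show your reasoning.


Starting form: 'gizuh'
Rule 1: Vowel Harmony: all vowels become 'i' (matching first vowel). 'gizuh' -> 'gizih'
Rule 2: Consonant Assimilation: no voiced obstruent (b/d/g/v/z) stands immediately before a voiceless consonant (p/t/k/s/f). No change.
Rule 3: Final Devoicing: final consonant 'h' is not one of the voiced obstruents b/d/g/v/z. No change.
Final form: 'gizih'

gizih


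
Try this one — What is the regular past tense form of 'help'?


Apply rule: Add -ed. 'help' becomes 'helped'.

helped


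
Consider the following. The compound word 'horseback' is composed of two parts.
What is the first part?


Split 'horseback' into 'horse' + 'back'. The first part is 'horse'.

horse


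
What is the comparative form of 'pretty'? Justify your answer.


Apply comparative formation (consonant + y: change y to i, add -er): 'pretty' -> 'prettier'.

prettier


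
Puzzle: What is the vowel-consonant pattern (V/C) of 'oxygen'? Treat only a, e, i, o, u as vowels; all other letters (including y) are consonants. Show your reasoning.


Letter mapping: o = V, x = C, y = C, g = C, e = V, n = C.

VCCCVC


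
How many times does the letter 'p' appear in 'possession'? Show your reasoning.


Letter 'p' in 'possession': found at position(s) 1 = 1 occurrence(s).

1


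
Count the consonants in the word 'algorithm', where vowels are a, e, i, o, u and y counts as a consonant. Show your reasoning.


Consonants in 'algorithm': l, g, r, t, h, m = 6 consonants.

6


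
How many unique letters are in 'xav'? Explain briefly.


Unique letters in 'xav': {a, v, x} = 3 distinct letters.

3


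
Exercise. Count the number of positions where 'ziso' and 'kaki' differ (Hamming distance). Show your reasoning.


Alignment:
Position 1: 'z' vs 'k' = DIFFER
Position 2: 'i' vs 'a' = DIFFER
Position 3: 's' vs 'k' = DIFFER
Position 4: 'o' vs 'i' = DIFFER
Total differences: 4

4


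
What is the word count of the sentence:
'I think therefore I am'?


Split into words: I | think | therefore | I | am = 5 words.

5


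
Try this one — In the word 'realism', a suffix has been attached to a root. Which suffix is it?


The word 'realism' = 'real' (root) + '-ism' (suffix). The suffix is '-ism'.

ism


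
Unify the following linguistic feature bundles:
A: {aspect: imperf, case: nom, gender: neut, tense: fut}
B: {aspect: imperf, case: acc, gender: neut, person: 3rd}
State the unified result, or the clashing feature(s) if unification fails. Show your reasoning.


Compare features:
aspect: A=imperf vs B=imperf -> unified: imperf
case: A=nom vs B=acc -> CLASH
gender: A=neut vs B=neut -> unified: neut
person: A=_ vs B=3rd -> unified: 3rd
tense: A=fut vs B=_ -> unified: fut
Clash detected on feature 'case' (nom vs acc); unification fails.

CLASH on 'case' (nom vs acc)


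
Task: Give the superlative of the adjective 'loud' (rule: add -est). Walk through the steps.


Apply superlative formation (add -est): 'loud' -> 'loudest'.

loudest


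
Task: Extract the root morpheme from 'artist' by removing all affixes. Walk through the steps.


Remove suffix '-ist' from 'artist' to get root 'art'.

art


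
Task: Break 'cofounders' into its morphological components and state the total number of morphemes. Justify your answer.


Step 1: Identify prefix: 'co' (meaning: together)
Step 2: Identify root: 'found'
Step 3: Identify suffix(es): 'er, s'
Decomposition: co- (prefix: together) + found (root) + -er (suffix: one who) + -s (plural)
Total morphemes: 4

4 morphemes (co- (prefix: together) + found (root) + -er (suffix: one who) + -s (plural))


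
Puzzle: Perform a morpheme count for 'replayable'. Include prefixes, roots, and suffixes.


Decomposition: re- (prefix) + play (root) + -able (suffix) = 3 morpheme(s)

3 morphemes


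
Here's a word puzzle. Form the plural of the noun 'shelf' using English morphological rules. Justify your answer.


Apply rule: Change -f to -ves. 'shelf' becomes 'shelves'.

shelves


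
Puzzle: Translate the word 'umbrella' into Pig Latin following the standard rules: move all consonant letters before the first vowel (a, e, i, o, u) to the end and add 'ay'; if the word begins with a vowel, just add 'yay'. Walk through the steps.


'umbrella' starts with a vowel, so add 'yay': 'umbrellayay'.

umbrellayay


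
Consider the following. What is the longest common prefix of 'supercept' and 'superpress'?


Compare from the start: 5 characters match: 'super'. Mismatch at position 6: 'c' vs 'p'.

super


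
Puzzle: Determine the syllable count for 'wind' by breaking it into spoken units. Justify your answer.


Break 'wind' into syllables: wind -> wind = 1 syllable

1 syllable


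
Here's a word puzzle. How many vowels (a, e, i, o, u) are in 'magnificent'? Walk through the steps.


Vowels in 'magnificent': a, i, i, e = 4 vowels.

4


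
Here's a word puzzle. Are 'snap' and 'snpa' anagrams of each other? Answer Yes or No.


Sorted letters of 'snap': 'anps'
Sorted letters of 'snpa': 'anps'
They match.

Yes


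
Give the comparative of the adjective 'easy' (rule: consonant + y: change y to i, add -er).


Apply comparative formation (consonant + y: change y to i, add -er): 'easy' -> 'easier'.

easier


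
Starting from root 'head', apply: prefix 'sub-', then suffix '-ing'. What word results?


Step 1: Add prefix 'sub-' to 'head' = 'subhead'
Step 2: Add suffix '-ing' to 'subhead' = 'subheading'

subheading


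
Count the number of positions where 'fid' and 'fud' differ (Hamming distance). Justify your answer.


Alignment:
Position 1: 'f' vs 'f' = match
Position 2: 'i' vs 'u' = DIFFER
Position 3: 'd' vs 'd' = match
Total differences: 1

1


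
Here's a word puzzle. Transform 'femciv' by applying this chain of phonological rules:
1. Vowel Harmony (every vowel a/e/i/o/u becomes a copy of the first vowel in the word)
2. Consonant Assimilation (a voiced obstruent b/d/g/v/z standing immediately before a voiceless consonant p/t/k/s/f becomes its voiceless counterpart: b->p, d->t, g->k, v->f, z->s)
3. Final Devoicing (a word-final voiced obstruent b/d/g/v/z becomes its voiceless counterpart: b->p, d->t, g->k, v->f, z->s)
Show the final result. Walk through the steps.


Starting form: 'femciv'
Rule 1: Vowel Harmony: all vowels become 'e' (matching first vowel). 'femciv' -> 'femcev'
Rule 2: Consonant Assimilation: no voiced obstruent (b/d/g/v/z) stands immediately before a voiceless consonant (p/t/k/s/f). No change.
Rule 3: Final Devoicing: word-final voiced obstruent 'v' becomes voiceless 'f'. 'femcev' -> 'femcef'
Final form: 'femcef'

femcef


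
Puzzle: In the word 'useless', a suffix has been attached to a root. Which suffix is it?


The word 'useless' = 'use' (root) + '-less' (suffix). The suffix is '-less'.

less


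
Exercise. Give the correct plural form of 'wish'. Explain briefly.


Apply rule: Add -es (sibilant/fricative ending). 'wish' becomes 'wishes'.

wishes


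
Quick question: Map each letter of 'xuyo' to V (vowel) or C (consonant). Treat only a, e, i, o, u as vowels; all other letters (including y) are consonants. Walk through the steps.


Letter mapping: x = C, u = V, y = C, o = V.

CVCV


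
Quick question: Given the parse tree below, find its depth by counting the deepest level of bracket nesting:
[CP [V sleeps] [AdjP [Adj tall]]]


Count bracket nesting levels:
'[' at pos 0: depth = 1
'[' at pos 4: depth = 2
'[' at pos 15: depth = 2
'[' at pos 21: depth = 3
Maximum depth reached: 3

3


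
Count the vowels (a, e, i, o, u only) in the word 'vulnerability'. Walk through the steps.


Vowels in 'vulnerability': u, e, a, i, i = 5 vowels.

5


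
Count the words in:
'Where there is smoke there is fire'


Split into words: Where | there | is | smoke | there | is | fire = 7 words.

7


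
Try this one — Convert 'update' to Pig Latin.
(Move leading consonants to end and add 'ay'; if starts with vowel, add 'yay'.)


'update' starts with a vowel, so add 'yay': 'updateyay'.

updateyay


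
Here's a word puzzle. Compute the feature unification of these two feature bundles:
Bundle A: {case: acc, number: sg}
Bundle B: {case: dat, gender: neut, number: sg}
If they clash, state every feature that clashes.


Compare features:
case: A=acc vs B=dat -> CLASH
gender: A=_ vs B=neut -> unified: neut
number: A=sg vs B=sg -> unified: sg
Clash detected on feature 'case' (acc vs dat); unification fails.

CLASH on 'case' (acc vs dat)


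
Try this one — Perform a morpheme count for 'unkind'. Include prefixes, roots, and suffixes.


Decomposition: un- (prefix) + kind (root) = 2 morpheme(s)

2 morphemes


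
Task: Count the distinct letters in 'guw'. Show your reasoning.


Unique letters in 'guw': {g, u, w} = 3 distinct letters.

3


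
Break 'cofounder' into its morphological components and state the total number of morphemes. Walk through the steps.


Step 1: Identify prefix: 'co' (meaning: together)
Step 2: Identify root: 'found'
Step 3: Identify suffix(es): 'er'
Decomposition: co- (prefix: together) + found (root) + -er (suffix: one who)
Total morphemes: 3

3 morphemes (co- (prefix: together) + found (root) + -er (suffix: one who))


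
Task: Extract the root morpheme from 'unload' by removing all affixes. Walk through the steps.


Remove prefix 'un' from 'unload' to get root 'load'.

load


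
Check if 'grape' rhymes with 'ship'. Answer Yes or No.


Rime (stressed vowel + following sounds) of 'grape': -ape = /eɪp/
Rime of 'ship': -ip = /ɪp/
/eɪp/ and /ɪp/ are different ending sounds, so the words do not rhyme.

No


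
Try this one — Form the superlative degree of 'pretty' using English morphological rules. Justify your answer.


Apply superlative formation (consonant + y: change y to i, add -est): 'pretty' -> 'prettiest'.

prettiest


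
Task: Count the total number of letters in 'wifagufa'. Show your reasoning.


Spell out 'wifagufa' and number each letter: w(1), i(2), f(3), a(4), g(5), u(6), f(7), a(8). Total: 8 letters.

8


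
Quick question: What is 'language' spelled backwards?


Reverse 'language' character by character: 'egaugnal'.

egaugnal


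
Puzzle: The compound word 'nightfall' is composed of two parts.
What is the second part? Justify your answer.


Split 'nightfall' into 'night' + 'fall'. The second part is 'fall'.

fall


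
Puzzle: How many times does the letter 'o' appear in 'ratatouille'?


Letter 'o' in 'ratatouille': found at position(s) 6 = 1 occurrence(s).

1


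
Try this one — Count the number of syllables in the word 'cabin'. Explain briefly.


Break 'cabin' into syllables: cab-in -> cab | in = 2 syllables

2 syllables


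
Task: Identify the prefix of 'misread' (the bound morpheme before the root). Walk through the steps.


The word 'misread' = 'mis' (prefix) + 'read' (root). The prefix is 'mis'.

mis


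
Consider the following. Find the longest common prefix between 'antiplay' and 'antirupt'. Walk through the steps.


Compare from the start: 4 characters match: 'anti'. Mismatch at position 5: 'p' vs 'r'.

anti


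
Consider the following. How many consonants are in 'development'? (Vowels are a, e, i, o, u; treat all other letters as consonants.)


Consonants in 'development': d, v, l, p, m, n, t = 7 consonants.

7


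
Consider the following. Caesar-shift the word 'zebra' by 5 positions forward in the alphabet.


Shift each letter by 5: z -> e, e -> j, b -> g, r -> w, a -> f. Result: 'ejgwf'.

ejgwf


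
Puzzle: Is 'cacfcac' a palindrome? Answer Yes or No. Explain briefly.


Forward: 'cacfcac'
Reversed: 'cacfcac'
They are identical.

Yes


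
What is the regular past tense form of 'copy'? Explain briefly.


Apply rule: Change -y to -ied. 'copy' becomes 'copied'.

copied


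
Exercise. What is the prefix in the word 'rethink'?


The word 'rethink' = 're' (prefix) + 'think' (root). The prefix is 're'.

re


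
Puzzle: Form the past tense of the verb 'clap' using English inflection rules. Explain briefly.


Apply rule: Double final consonant and add -ed. 'clap' becomes 'clapped'.

clapped


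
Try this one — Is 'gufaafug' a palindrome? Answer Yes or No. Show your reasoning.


Forward: 'gufaafug'
Reversed: 'gufaafug'
They are identical.

Yes


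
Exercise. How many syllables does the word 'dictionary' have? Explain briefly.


Break 'dictionary' into syllables: dic-tion-ar-y -> dic | tion | ar | y = 4 syllables

4 syllables


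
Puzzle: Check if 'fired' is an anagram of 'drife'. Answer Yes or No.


Sorted letters of 'fired': 'defir'
Sorted letters of 'drife': 'defir'
They match.

Yes


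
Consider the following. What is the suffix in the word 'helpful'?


The word 'helpful' = 'help' (root) + '-ful' (suffix). The suffix is '-ful'.

ful


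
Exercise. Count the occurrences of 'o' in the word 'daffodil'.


Letter 'o' in 'daffodil': found at position(s) 5 = 1 occurrence(s).

1


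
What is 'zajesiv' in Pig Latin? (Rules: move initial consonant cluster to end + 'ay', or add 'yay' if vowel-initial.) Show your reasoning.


'zajesiv': move consonant cluster 'z' to end and add 'ay': 'ajesivzay'.

ajesivzay


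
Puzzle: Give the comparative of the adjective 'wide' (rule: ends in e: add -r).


Apply comparative formation (ends in e: add -r): 'wide' -> 'wider'.

wider


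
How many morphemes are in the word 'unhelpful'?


Decomposition: un- (prefix) + help (root) + -ful (suffix) = 3 morpheme(s)

3 morphemes


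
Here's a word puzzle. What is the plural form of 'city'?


Apply rule: Change -y to -ies (consonant + y). 'city' becomes 'cities'.

cities


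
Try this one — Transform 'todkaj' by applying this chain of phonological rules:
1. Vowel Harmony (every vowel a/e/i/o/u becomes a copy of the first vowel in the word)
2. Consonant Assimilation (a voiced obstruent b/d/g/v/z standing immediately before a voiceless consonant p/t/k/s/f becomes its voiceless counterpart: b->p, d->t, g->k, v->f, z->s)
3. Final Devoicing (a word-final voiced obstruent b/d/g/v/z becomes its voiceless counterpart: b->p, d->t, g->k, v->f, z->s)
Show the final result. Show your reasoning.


Starting form: 'todkaj'
Rule 1: Vowel Harmony: all vowels become 'o' (matching first vowel). 'todkaj' -> 'todkoj'
Rule 2: Consonant Assimilation: voiced obstruent before voiceless consonant becomes voiceless ('dk' -> 'tk'). 'todkoj' -> 'totkoj'
Rule 3: Final Devoicing: final consonant 'j' is not one of the voiced obstruents b/d/g/v/z. No change.
Final form: 'totkoj'

totkoj


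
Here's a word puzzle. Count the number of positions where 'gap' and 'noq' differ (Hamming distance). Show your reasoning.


Alignment:
Position 1: 'g' vs 'n' = DIFFER
Position 2: 'a' vs 'o' = DIFFER
Position 3: 'p' vs 'q' = DIFFER
Total differences: 3

3


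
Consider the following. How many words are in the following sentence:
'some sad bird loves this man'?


Split into words: some | sad | bird | loves | this | man = 6 words.

6


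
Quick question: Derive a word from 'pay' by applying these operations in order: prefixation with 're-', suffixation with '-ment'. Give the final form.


Step 1: Add prefix 're-' to 'pay' = 'repay'
Step 2: Add suffix '-ment' to 'repay' = 'repayment'

repayment


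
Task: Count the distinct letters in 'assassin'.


Unique letters in 'assassin': {a, i, n, s} = 4 distinct letters.

4


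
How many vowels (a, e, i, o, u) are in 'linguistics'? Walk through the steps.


Vowels in 'linguistics': i, u, i, i = 4 vowels.

4


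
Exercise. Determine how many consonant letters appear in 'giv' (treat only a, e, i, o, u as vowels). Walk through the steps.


Consonants in 'giv': g, v = 2 consonants.

2


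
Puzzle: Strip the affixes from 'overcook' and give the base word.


Remove prefix 'over' from 'overcook' to get root 'cook'.

cook


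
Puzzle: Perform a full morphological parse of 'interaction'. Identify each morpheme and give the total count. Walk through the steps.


Step 1: Identify prefix: 'inter' (meaning: between)
Step 2: Identify root: 'act'
Step 3: Identify suffix(es): 'ion'
Decomposition: inter- (prefix: between) + act (root) + -ion (suffix: act of)
Total morphemes: 3

3 morphemes (inter- (prefix: between) + act (root) + -ion (suffix: act of))


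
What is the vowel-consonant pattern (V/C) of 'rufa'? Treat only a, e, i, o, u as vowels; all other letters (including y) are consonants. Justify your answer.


Letter mapping: r = C, u = V, f = C, a = V.

CVCV


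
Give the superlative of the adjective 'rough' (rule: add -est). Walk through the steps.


Apply superlative formation (add -est): 'rough' -> 'roughest'.

roughest


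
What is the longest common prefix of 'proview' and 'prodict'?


Compare from the start: 3 characters match: 'pro'. Mismatch at position 4: 'v' vs 'd'.

pro


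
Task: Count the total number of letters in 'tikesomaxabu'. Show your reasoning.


Spell out 'tikesomaxabu' and number each letter: t(1), i(2), k(3), e(4), s(5), o(6), m(7), a(8), x(9), a(10), b(11), u(12). Total: 12 letters.

12


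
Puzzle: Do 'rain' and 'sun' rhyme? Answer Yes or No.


Rime (stressed vowel + following sounds) of 'rain': -ain = /eɪn/
Rime of 'sun': -un = /ʌn/
/eɪn/ and /ʌn/ are different ending sounds, so the words do not rhyme.

No


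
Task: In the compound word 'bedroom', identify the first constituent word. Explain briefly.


Split 'bedroom' into 'bed' + 'room'. The first part is 'bed'.

bed


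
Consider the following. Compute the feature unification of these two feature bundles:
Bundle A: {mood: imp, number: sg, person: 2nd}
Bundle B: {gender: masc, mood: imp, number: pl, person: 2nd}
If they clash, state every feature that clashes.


Compare features:
gender: A=_ vs B=masc -> unified: masc
mood: A=imp vs B=imp -> unified: imp
number: A=sg vs B=pl -> CLASH
person: A=2nd vs B=2nd -> unified: 2nd
Clash detected on feature 'number' (sg vs pl); unification fails.

CLASH on 'number' (sg vs pl)


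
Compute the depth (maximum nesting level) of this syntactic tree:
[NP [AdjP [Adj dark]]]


Count bracket nesting levels:
'[' at pos 0: depth = 1
'[' at pos 4: depth = 2
'[' at pos 10: depth = 3
Maximum depth reached: 3

3


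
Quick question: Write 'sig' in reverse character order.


Reverse 'sig' character by character: 'gis'.

gis


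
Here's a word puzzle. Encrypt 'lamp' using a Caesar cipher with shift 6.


Shift each letter by 6: l -> r, a -> g, m -> s, p -> v. Result: 'rgsv'.

rgsv


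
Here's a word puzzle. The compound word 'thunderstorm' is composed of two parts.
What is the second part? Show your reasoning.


Split 'thunderstorm' into 'thunder' + 'storm'. The second part is 'storm'.

storm


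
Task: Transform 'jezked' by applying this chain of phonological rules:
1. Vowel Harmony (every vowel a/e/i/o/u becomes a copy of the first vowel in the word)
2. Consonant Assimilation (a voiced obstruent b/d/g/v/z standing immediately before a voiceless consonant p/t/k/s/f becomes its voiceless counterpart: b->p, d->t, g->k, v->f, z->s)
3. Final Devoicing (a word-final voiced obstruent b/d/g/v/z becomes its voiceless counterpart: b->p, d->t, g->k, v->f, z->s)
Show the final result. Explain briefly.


Starting form: 'jezked'
Rule 1: Vowel Harmony: all vowels already match. No change.
Rule 2: Consonant Assimilation: voiced obstruent before voiceless consonant becomes voiceless ('zk' -> 'sk'). 'jezked' -> 'jesked'
Rule 3: Final Devoicing: word-final voiced obstruent 'd' becomes voiceless 't'. 'jesked' -> 'jesket'
Final form: 'jesket'

jesket


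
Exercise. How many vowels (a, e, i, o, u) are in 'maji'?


Vowels in 'maji': a, i = 2 vowels.

2


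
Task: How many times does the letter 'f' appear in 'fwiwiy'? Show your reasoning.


Letter 'f' in 'fwiwiy': found at position(s) 1 = 1 occurrence(s).

1


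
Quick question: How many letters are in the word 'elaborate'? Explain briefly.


Spell out 'elaborate' and number each letter: e(1), l(2), a(3), b(4), o(5), r(6), a(7), t(8), e(9). Total: 9 letters.

9


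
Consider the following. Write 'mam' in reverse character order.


Reverse 'mam' character by character: 'mam'.

mam


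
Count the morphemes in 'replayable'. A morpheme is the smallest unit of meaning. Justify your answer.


Decomposition: re- (prefix) + play (root) + -able (suffix) = 3 morpheme(s)

3 morphemes


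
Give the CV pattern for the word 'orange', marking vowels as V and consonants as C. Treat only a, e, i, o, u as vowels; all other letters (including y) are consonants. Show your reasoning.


Letter mapping: o = V, r = C, a = V, n = C, g = C, e = V.

VCVCCV


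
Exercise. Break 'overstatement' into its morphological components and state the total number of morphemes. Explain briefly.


Step 1: Identify prefix: 'over' (meaning: excessively)
Step 2: Identify root: 'state'
Step 3: Identify suffix(es): 'ment'
Decomposition: over- (prefix: excessively) + state (root) + -ment (suffix: action/result)
Total morphemes: 3

3 morphemes (over- (prefix: excessively) + state (root) + -ment (suffix: action/result))


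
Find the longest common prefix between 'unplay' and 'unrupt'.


Compare from the start: 2 characters match: 'un'. Mismatch at position 3: 'p' vs 'r'.

un


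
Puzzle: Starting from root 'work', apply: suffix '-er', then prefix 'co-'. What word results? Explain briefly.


Step 1: Add suffix '-er' to 'work' = 'worker'
Step 2: Add prefix 'co-' to 'worker' = 'coworker'

coworker


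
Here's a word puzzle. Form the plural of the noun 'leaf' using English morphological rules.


Apply rule: Change -f to -ves. 'leaf' becomes 'leaves'.

leaves


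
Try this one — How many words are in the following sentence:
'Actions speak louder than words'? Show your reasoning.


Split into words: Actions | speak | louder | than | words = 5 words.

5


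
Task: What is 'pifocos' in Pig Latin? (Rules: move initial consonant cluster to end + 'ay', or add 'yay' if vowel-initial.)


'pifocos': move consonant cluster 'p' to end and add 'ay': 'ifocospay'.

ifocospay


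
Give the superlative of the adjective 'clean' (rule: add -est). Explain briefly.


Apply superlative formation (add -est): 'clean' -> 'cleanest'.

cleanest


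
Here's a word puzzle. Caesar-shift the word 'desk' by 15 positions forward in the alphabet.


Shift each letter by 15: d -> s, e -> t, s -> h, k -> z. Result: 'sthz'.

sthz


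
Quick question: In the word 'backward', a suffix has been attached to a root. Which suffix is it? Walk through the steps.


The word 'backward' = 'back' (root) + '-ward' (suffix). The suffix is '-ward'.

ward


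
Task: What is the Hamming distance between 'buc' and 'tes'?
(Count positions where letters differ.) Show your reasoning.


Alignment:
Position 1: 'b' vs 't' = DIFFER
Position 2: 'u' vs 'e' = DIFFER
Position 3: 'c' vs 's' = DIFFER
Total differences: 3

3


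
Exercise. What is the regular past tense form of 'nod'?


Apply rule: Double final consonant and add -ed. 'nod' becomes 'nodded'.

nodded
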